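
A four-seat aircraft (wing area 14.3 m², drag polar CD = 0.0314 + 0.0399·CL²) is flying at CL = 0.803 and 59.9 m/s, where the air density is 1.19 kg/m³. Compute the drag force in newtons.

CD = 0.0314 + 0.0399 × 0.803² = 0.05713
D = ½ρv²S·CD = ½ × 1.19 × 59.9² × 14.3 × 0.05713 = 1740 N

D = 1740 N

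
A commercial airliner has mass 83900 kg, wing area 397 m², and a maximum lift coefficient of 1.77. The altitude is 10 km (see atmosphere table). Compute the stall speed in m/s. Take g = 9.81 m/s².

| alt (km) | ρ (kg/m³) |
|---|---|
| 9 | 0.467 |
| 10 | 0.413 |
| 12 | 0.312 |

At 10 km, from the table: ρ = 0.413 kg/m³.
Stall occurs when L = W at CL,max. W = mg = 83900 × 9.81 = 8.231×10^5 N.
V_stall = √(2W/(ρ·S·CL,max)) = √(2 × 8.231×10^5 / (0.413 × 397 × 1.77))
V_stall = √5672 = 75.3 m/s

V_stall = 75.3 m/s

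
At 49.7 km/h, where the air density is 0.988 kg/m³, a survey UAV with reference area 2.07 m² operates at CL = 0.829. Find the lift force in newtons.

Convert speed: v = 49.7 km/h ÷ 3.6 = 13.81 m/s.
Dynamic pressure q = ½ρv² = ½ × 0.988 × 13.81² = 94.15 Pa.
L = q·S·CL = 94.15 × 2.07 × 0.829 = 162 N

L = 162 N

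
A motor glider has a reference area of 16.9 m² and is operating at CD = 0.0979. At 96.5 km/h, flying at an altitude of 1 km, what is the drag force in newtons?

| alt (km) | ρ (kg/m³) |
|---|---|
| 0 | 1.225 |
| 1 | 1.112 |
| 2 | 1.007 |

D = 661 N

At 1 km, from the table: ρ = 1.112 kg/m³.
Convert speed: v = 96.5 km/h ÷ 3.6 = 26.81 m/s.
D = ½ρv²S·CD = ½ × 1.112 × 26.81² × 16.9 × 0.0979 = 661 N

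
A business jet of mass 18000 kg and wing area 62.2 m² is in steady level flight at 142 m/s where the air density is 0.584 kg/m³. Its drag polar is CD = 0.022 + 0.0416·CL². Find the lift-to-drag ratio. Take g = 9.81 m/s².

Weight W = mg = 18000 × 9.81 = 1.7658×10^5 N; in level flight L = W.
q = ½ρv² = ½ × 0.584 × 142² = 5888 Pa.
CL = 2W/(ρv²S) = 2×1.7658×10^5/(0.584×142²×62.2) = 0.4822.
CD = 0.022 + 0.0416 × 0.4822² = 0.03167.
L/D = CL/CD = 0.4822 / 0.03167 = 15.2

L/D = 15.2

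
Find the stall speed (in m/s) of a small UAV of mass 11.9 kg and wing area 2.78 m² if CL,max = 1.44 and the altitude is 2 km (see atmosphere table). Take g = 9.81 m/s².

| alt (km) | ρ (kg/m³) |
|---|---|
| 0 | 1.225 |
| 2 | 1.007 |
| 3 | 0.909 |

V_stall = 7.61 m/s

At 2 km, from the table: ρ = 1.007 kg/m³.
At stall, lift equals weight: L = W = m·g = 11.9 × 9.81 = 116.7 N.
V_stall = √(2W/(ρ·S·CL,max)) = √(2 × 116.7 / (1.007 × 2.78 × 1.44))
V_stall = √57.92 = 7.61 m/s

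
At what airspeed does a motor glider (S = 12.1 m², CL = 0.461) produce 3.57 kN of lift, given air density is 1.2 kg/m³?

v = 32.7 m/s

L = ½ρv²S·CL ⇒ v = √(2L/(ρ·S·CL))
v = √(2 × 3570 / (1.2 × 12.1 × 0.461)) = √1067 = 32.7 m/s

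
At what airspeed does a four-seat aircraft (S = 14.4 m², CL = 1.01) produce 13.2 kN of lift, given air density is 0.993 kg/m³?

v = 42.8 m/s

L = ½ρv²S·CL ⇒ v = √(2L/(ρ·S·CL))
v = √(2 × 13200 / (0.993 × 14.4 × 1.01)) = √1828 = 42.8 m/s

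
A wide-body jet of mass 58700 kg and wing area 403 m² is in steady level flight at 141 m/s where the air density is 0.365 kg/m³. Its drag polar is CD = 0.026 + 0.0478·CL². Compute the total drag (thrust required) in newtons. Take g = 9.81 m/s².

In steady level flight, lift balances weight: W = mg = 58700 × 9.81 = 5.7585×10^5 N.
q = ½ρv² = ½ × 0.365 × 141² = 3628 Pa.
CL = W/(q·S) = 5.7585×10^5 / (3628 × 403) = 0.3938.
CD = 0.026 + 0.0478 × 0.3938² = 0.03341.
D = q·S·CD = 3628 × 403 × 0.03341 = 48860 N

D = 48900 N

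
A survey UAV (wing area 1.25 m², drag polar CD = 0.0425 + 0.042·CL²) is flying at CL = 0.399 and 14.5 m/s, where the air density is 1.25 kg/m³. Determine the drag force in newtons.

CD = 0.0425 + 0.042 × 0.399² = 0.04919
D = ½ρv²S·CD = ½ × 1.25 × 14.5² × 1.25 × 0.04919 = 8.08 N

D = 8.08 N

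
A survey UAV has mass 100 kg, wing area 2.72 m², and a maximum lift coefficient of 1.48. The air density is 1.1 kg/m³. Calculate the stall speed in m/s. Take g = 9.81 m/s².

Stall occurs when L = W at CL,max. W = mg = 100 × 9.81 = 981 N.
From L = ½ρV²S·CL,max = W: V_stall = √(2W/(ρSCL,max)) = √(2·981/(1.1·2.72·1.48))
V_stall = √443.1 = 21 m/s

V_stall = 21 m/s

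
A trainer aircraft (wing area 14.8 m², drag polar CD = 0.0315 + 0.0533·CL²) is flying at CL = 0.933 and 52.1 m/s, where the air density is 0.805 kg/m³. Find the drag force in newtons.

D = 1260 N

CD = 0.0315 + 0.0533 × 0.933² = 0.0779
D = ½ρv²S·CD = ½ × 0.805 × 52.1² × 14.8 × 0.0779 = 1260 N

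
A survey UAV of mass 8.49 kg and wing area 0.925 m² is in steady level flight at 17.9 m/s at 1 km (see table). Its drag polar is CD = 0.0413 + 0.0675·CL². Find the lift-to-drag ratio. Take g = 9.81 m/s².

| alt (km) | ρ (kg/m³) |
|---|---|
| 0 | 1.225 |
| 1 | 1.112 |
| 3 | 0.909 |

L/D = 8.63

At 1 km, from the table: ρ = 1.112 kg/m³.
Level flight ⇒ L = W = m·g = 8.49 × 9.81 = 83.287 N.
q = ½ρv² = ½ × 1.112 × 17.9² = 178.1 Pa.
CL = W/(q·S) = 83.287 / (178.1 × 0.925) = 0.5054.
CD = 0.0413 + 0.0675 × 0.5054² = 0.05854.
L/D = CL/CD = 0.5054 / 0.05854 = 8.63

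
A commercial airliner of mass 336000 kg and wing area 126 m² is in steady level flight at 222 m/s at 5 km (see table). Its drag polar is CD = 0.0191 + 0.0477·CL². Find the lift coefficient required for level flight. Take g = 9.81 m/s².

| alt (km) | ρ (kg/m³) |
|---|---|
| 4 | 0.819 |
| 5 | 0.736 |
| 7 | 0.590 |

CL = 1.44

At 5 km, from the table: ρ = 0.736 kg/m³.
Weight W = mg = 336000 × 9.81 = 3.2962×10^6 N; in level flight L = W.
Dynamic pressure q = 0.5 × 0.736 × 222² = 18140 Pa.
Required CL = L/(qS) = 3.2962×10^6/(18140·126) = 1.442.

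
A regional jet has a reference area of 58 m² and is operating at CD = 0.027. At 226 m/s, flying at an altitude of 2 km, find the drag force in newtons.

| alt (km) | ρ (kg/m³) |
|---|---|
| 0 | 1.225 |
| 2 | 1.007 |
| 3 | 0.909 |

D = 40300 N

At 2 km, from the table: ρ = 1.007 kg/m³.
D = ½ρv²S·CD = ½ × 1.007 × 226² × 58 × 0.027 = 40300 N ≈ 40.3 kN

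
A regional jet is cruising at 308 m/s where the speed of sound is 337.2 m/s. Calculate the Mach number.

M = 0.913

M = v/a = 308 / 337.2 = 0.913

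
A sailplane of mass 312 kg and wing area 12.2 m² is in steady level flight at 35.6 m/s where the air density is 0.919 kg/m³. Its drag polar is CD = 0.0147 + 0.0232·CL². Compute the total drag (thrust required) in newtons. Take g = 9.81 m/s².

D = 135 N

Level flight ⇒ L = W = m·g = 312 × 9.81 = 3060.7 N.
q = ½ρv² = ½ × 0.919 × 35.6² = 582.4 Pa.
CL = W/(q·S) = 3060.7 / (582.4 × 12.2) = 0.4308.
CD = 0.0147 + 0.0232 × 0.4308² = 0.01901.
D = q·S·CD = 582.4 × 12.2 × 0.01901 = 135 N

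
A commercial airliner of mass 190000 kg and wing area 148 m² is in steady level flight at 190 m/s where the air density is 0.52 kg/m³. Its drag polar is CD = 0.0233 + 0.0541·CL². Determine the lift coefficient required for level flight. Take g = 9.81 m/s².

CL = 1.34

Level flight ⇒ L = W = m·g = 190000 × 9.81 = 1.8639×10^6 N.
Dynamic pressure q = 0.5 × 0.52 × 190² = 9386 Pa.
Required CL = L/(qS) = 1.8639×10^6/(9386·148) = 1.342.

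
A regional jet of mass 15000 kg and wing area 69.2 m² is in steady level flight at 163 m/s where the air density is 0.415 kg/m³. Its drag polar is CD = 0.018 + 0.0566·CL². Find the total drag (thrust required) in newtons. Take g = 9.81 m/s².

D = 10100 N

Weight W = mg = 15000 × 9.81 = 1.4715×10^5 N; in level flight L = W.
q = ½ρv² = ½ × 0.415 × 163² = 5513 Pa.
Required CL = L/(qS) = 1.4715×10^5/(5513·69.2) = 0.3857.
CD = 0.018 + 0.0566 × 0.3857² = 0.02642.
D = q·S·CD = 5513 × 69.2 × 0.02642 = 10080 N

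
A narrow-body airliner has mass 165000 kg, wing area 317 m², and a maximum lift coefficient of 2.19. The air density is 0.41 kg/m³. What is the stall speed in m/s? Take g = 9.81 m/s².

Stall occurs when L = W at CL,max. W = mg = 165000 × 9.81 = 1.619×10^6 N.
V_stall = √(2W/(ρ·S·CL,max)) = √(2 × 1.619×10^6 / (0.41 × 317 × 2.19))
V_stall = √11370 = 107 m/s

V_stall = 107 m/s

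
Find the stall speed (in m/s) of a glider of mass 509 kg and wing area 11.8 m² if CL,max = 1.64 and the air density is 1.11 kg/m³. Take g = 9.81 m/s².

At stall, lift equals weight: L = W = m·g = 509 × 9.81 = 4993 N.
From L = ½ρV²S·CL,max = W: V_stall = √(2W/(ρSCL,max)) = √(2·4993/(1.11·11.8·1.64))
V_stall = √464.9 = 21.6 m/s

V_stall = 21.6 m/s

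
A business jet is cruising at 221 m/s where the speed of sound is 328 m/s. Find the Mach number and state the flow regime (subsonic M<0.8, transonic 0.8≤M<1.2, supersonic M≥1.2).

M = v/a = 221 / 328 = 0.674
M = 0.674 → subsonic.

M = 0.674 (subsonic)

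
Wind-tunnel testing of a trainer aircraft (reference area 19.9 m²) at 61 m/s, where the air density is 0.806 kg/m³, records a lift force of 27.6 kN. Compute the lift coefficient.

CL = 0.925

From L = ½ρv²S·CL, rearranging gives CL = 2L/(ρv²S).
CL = 2 × 27600 / (0.806 × 61² × 19.9) = 0.925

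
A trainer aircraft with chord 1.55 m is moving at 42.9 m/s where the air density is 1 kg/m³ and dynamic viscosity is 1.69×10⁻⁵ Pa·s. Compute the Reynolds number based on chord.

Re = 3.93×10^6

Re = ρ·v·c/μ = 1 × 42.9 × 1.55 / (1.69×10⁻⁵) = 3.93×10^6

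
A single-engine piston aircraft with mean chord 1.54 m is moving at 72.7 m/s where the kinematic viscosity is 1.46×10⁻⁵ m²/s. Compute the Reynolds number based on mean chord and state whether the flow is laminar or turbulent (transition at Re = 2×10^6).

Re = 7.67×10^6 (turbulent)

Re = v·c/ν = 72.7 × 1.54 / (1.46×10⁻⁵) = 7.67×10^6
Since 7.67×10^6 > 2×10^6, the flow is turbulent.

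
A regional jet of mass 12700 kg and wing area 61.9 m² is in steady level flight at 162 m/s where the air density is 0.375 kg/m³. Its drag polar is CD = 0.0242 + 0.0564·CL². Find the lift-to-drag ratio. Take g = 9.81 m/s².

Weight W = mg = 12700 × 9.81 = 1.2459×10^5 N; in level flight L = W.
q = ½ρv² = ½ × 0.375 × 162² = 4921 Pa.
CL = W/(q·S) = 1.2459×10^5 / (4921 × 61.9) = 0.409.
CD = 0.0242 + 0.0564 × 0.409² = 0.03364.
L/D = CL/CD = 0.409 / 0.03364 = 12.2

L/D = 12.2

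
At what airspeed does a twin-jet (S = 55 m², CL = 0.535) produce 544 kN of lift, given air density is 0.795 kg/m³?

L = ½ρv²S·CL ⇒ v = √(2L/(ρ·S·CL))
v = √(2 × 5.44×10^5 / (0.795 × 55 × 0.535)) = √46510 = 216 m/s

v = 216 m/s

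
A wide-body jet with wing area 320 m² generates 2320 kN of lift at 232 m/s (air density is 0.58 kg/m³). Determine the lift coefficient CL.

CL = 0.464

From L = ½ρv²S·CL, rearranging gives CL = 2L/(ρv²S).
CL = 2 × 2.32×10^6 / (0.58 × 232² × 320) = 0.464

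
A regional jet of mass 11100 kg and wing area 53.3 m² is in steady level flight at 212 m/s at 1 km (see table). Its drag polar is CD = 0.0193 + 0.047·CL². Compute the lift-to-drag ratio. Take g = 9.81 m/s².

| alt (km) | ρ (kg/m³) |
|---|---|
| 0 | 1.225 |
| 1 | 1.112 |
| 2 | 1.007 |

At 1 km, from the table: ρ = 1.112 kg/m³.
Level flight ⇒ L = W = m·g = 11100 × 9.81 = 1.0889×10^5 N.
q = ½ρv² = ½ × 1.112 × 212² = 24990 Pa.
CL = 2W/(ρv²S) = 2×1.0889×10^5/(1.112×212²×53.3) = 0.08176.
CD = 0.0193 + 0.047 × 0.08176² = 0.01961.
L/D = CL/CD = 0.08176 / 0.01961 = 4.17

L/D = 4.17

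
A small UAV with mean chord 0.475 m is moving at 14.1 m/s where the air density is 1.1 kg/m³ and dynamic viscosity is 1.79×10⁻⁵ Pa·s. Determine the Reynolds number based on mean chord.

Re = 4.12×10^5

Re = ρ·v·c/μ = 1.1 × 14.1 × 0.475 / (1.79×10⁻⁵) = 4.12×10^5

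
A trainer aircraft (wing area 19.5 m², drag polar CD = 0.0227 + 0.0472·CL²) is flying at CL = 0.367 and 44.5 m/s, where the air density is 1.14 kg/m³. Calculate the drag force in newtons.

CD = 0.0227 + 0.0472 × 0.367² = 0.02906
D = ½ρv²S·CD = ½ × 1.14 × 44.5² × 19.5 × 0.02906 = 640 N

D = 640 N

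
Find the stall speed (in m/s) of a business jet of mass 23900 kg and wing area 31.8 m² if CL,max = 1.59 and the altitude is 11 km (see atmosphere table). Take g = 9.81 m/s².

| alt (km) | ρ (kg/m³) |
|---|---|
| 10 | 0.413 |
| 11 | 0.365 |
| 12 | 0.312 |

V_stall = 159 m/s

At 11 km, from the table: ρ = 0.365 kg/m³.
At stall, lift equals weight: L = W = m·g = 23900 × 9.81 = 2.345×10^5 N.
From L = ½ρV²S·CL,max = W: V_stall = √(2W/(ρSCL,max)) = √(2·2.345×10^5/(0.365·31.8·1.59))
V_stall = √25410 = 159 m/s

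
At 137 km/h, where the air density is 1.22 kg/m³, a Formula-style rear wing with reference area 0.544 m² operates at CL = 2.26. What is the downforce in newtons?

L = 1090 N

Convert speed: v = 137 km/h ÷ 3.6 = 38.06 m/s.
L = ½ρv²S·CL = ½ × 1.22 × 38.06² × 0.544 × 2.26 = 1090 N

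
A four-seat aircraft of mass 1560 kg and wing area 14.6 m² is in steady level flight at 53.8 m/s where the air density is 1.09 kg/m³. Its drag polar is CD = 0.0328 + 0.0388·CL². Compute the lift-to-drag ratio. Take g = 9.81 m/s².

Weight W = mg = 1560 × 9.81 = 15304 N; in level flight L = W.
q = ½ρv² = ½ × 1.09 × 53.8² = 1577 Pa.
Required CL = L/(qS) = 15304/(1577·14.6) = 0.6645.
CD = 0.0328 + 0.0388 × 0.6645² = 0.04993.
L/D = CL/CD = 0.6645 / 0.04993 = 13.3

L/D = 13.3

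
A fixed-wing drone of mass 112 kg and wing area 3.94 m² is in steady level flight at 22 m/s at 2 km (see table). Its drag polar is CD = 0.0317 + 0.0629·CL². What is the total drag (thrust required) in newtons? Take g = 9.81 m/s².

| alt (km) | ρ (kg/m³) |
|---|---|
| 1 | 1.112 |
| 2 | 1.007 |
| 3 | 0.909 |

D = 110 N

At 2 km, from the table: ρ = 1.007 kg/m³.
Level flight ⇒ L = W = m·g = 112 × 9.81 = 1098.7 N.
Dynamic pressure q = 0.5 × 1.007 × 22² = 243.7 Pa.
CL = 2W/(ρv²S) = 2×1098.7/(1.007×22²×3.94) = 1.144.
CD = 0.0317 + 0.0629 × 1.144² = 0.1141.
D = q·S·CD = 243.7 × 3.94 × 0.1141 = 109.5 N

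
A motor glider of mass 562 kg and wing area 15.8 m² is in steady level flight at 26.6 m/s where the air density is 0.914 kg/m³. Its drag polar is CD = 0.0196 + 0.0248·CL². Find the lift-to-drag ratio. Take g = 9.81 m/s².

Level flight ⇒ L = W = m·g = 562 × 9.81 = 5513.2 N.
Dynamic pressure q = 0.5 × 0.914 × 26.6² = 323.4 Pa.
Required CL = L/(qS) = 5513.2/(323.4·15.8) = 1.079.
CD = 0.0196 + 0.0248 × 1.079² = 0.04848.
L/D = CL/CD = 1.079 / 0.04848 = 22.3

L/D = 22.3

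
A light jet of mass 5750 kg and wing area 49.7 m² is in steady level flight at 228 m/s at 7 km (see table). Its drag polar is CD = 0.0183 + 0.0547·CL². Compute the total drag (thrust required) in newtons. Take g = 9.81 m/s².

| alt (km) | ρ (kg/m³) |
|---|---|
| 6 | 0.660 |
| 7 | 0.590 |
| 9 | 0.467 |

D = 14200 N

At 7 km, from the table: ρ = 0.590 kg/m³.
In steady level flight, lift balances weight: W = mg = 5750 × 9.81 = 56408 N.
Dynamic pressure q = 0.5 × 0.59 × 228² = 15340 Pa.
Required CL = L/(qS) = 56408/(15340·49.7) = 0.07401.
CD = 0.0183 + 0.0547 × 0.07401² = 0.0186.
D = q·S·CD = 15340 × 49.7 × 0.0186 = 14180 N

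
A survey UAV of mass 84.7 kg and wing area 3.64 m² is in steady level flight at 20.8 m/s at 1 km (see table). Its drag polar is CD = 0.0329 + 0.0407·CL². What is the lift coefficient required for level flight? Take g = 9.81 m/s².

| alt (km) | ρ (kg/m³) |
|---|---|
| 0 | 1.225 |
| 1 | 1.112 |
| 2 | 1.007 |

CL = 0.949

At 1 km, from the table: ρ = 1.112 kg/m³.
Weight W = mg = 84.7 × 9.81 = 830.91 N; in level flight L = W.
q = ½ρv² = ½ × 1.112 × 20.8² = 240.5 Pa.
CL = 2W/(ρv²S) = 2×830.91/(1.112×20.8²×3.64) = 0.949.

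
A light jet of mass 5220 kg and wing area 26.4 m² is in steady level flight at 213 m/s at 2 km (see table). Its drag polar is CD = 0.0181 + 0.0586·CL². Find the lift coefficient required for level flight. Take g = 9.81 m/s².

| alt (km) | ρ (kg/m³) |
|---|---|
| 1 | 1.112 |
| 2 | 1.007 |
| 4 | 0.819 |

At 2 km, from the table: ρ = 1.007 kg/m³.
Weight W = mg = 5220 × 9.81 = 51208 N; in level flight L = W.
Dynamic pressure q = 0.5 × 1.007 × 213² = 22840 Pa.
CL = W/(q·S) = 51208 / (22840 × 26.4) = 0.08491.

CL = 0.0849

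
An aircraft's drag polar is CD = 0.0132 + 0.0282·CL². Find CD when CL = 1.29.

CD = 0.0132 + 0.0282 × 1.29² = 0.0132 + 0.04693 = 0.0601

CD = 0.0601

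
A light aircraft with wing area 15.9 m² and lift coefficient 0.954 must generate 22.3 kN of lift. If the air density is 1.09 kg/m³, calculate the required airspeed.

v = 51.9 m/s

L = ½ρv²S·CL ⇒ v = √(2L/(ρ·S·CL))
v = √(2 × 22300 / (1.09 × 15.9 × 0.954)) = √2698 = 51.9 m/s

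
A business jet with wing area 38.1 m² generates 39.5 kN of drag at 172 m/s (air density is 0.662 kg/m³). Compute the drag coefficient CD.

From D = ½ρv²S·CD, rearranging gives CD = 2D/(ρv²S).
CD = 2 × 39500 / (0.662 × 172² × 38.1) = 0.106

CD = 0.106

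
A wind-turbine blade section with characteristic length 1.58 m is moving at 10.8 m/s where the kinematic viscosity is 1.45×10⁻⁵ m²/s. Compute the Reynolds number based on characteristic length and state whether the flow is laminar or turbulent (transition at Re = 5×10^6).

Re = 1.18×10^6 (laminar)

Re = v·c/ν = 10.8 × 1.58 / (1.45×10⁻⁵) = 1.18×10^6
Since 1.18×10^6 < 5×10^6, the flow is laminar.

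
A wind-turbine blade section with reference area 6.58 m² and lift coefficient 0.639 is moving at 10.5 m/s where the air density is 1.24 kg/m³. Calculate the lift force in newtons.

L = 287 N

Dynamic pressure q = ½ρv² = ½ × 1.24 × 10.5² = 68.36 Pa.
L = q·S·CL = 68.36 × 6.58 × 0.639 = 287 N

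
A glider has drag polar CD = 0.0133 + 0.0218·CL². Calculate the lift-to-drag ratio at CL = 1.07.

CD = 0.0133 + 0.0218 × 1.07² = 0.03826
L/D = CL/CD = 1.07 / 0.03826 = 28

L/D = 28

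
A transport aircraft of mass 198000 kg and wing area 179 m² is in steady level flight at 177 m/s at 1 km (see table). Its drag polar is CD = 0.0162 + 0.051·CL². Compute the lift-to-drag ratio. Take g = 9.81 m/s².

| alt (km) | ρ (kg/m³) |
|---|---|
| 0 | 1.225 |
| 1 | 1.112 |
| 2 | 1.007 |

L/D = 17.3

At 1 km, from the table: ρ = 1.112 kg/m³.
Weight W = mg = 198000 × 9.81 = 1.9424×10^6 N; in level flight L = W.
q = ½ρv² = ½ × 1.112 × 177² = 17420 Pa.
CL = W/(q·S) = 1.9424×10^6 / (17420 × 179) = 0.623.
CD = 0.0162 + 0.051 × 0.623² = 0.03599.
L/D = CL/CD = 0.623 / 0.03599 = 17.3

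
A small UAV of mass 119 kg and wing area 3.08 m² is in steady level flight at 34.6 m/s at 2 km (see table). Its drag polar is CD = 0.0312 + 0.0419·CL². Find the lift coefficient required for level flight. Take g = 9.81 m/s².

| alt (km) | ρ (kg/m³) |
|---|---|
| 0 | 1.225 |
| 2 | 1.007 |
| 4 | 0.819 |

CL = 0.629

At 2 km, from the table: ρ = 1.007 kg/m³.
Weight W = mg = 119 × 9.81 = 1167.4 N; in level flight L = W.
q = ½ρv² = ½ × 1.007 × 34.6² = 602.8 Pa.
CL = W/(q·S) = 1167.4 / (602.8 × 3.08) = 0.6288.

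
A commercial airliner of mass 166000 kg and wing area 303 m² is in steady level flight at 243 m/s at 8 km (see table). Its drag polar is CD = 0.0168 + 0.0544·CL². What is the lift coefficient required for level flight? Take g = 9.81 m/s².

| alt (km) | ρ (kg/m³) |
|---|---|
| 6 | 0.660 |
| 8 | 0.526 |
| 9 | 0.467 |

CL = 0.346

At 8 km, from the table: ρ = 0.526 kg/m³.
Weight W = mg = 166000 × 9.81 = 1.6285×10^6 N; in level flight L = W.
q = ½ρv² = ½ × 0.526 × 243² = 15530 Pa.
CL = W/(q·S) = 1.6285×10^6 / (15530 × 303) = 0.3461.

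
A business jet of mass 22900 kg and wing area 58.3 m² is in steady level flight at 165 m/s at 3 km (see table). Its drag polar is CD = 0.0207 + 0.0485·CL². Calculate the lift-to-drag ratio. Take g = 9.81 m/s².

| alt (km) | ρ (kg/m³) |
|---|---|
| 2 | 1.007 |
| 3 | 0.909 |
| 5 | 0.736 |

L/D = 12.3

At 3 km, from the table: ρ = 0.909 kg/m³.
In steady level flight, lift balances weight: W = mg = 22900 × 9.81 = 2.2465×10^5 N.
q = ½ρv² = ½ × 0.909 × 165² = 12370 Pa.
Required CL = L/(qS) = 2.2465×10^5/(12370·58.3) = 0.3114.
CD = 0.0207 + 0.0485 × 0.3114² = 0.0254.
L/D = CL/CD = 0.3114 / 0.0254 = 12.3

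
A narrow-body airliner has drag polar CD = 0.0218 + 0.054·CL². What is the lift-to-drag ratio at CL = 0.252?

L/D = 9.99

CD = 0.0218 + 0.054 × 0.252² = 0.02523
L/D = CL/CD = 0.252 / 0.02523 = 9.99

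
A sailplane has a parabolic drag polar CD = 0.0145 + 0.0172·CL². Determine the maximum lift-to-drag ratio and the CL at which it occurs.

For CD = CD0 + K·CL², (L/D)max occurs at CL* = √(CD0/K) and equals 1/(2√(K·CD0)).
(L/D)max = 1/(2√(0.0172 × 0.0145)) = 1/(2 × 0.01579) = 31.7
CL* = √(0.0145/0.0172) = 0.918

(L/D)max = 31.7, at CL = 0.918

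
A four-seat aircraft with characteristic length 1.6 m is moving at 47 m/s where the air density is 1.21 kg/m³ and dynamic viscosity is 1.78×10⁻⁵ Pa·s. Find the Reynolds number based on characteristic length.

Re = 5.11×10^6

Re = ρ·v·c/μ = 1.21 × 47 × 1.6 / (1.78×10⁻⁵) = 5.11×10^6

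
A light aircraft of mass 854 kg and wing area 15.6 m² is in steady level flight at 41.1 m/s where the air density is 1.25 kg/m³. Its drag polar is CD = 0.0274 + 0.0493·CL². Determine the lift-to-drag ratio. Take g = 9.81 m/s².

L/D = 12.7

Level flight ⇒ L = W = m·g = 854 × 9.81 = 8377.7 N.
Dynamic pressure q = 0.5 × 1.25 × 41.1² = 1056 Pa.
CL = W/(q·S) = 8377.7 / (1056 × 15.6) = 0.5087.
CD = 0.0274 + 0.0493 × 0.5087² = 0.04016.
L/D = CL/CD = 0.5087 / 0.04016 = 12.7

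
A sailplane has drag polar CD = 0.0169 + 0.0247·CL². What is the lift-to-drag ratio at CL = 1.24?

CD = 0.0169 + 0.0247 × 1.24² = 0.05488
L/D = CL/CD = 1.24 / 0.05488 = 22.6

L/D = 22.6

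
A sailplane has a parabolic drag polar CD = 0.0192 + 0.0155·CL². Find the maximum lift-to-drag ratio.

(L/D)max = 29

For CD = CD0 + K·CL², (L/D)max occurs at CL* = √(CD0/K) and equals 1/(2√(K·CD0)).
(L/D)max = 1/(2√(0.0155 × 0.0192)) = 1/(2 × 0.01725) = 29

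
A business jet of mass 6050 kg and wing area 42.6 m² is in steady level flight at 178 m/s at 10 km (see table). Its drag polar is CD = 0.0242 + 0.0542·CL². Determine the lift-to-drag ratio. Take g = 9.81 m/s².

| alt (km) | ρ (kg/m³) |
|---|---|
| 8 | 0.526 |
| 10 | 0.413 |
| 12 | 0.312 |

At 10 km, from the table: ρ = 0.413 kg/m³.
In steady level flight, lift balances weight: W = mg = 6050 × 9.81 = 59350 N.
Dynamic pressure q = 0.5 × 0.413 × 178² = 6543 Pa.
Required CL = L/(qS) = 59350/(6543·42.6) = 0.2129.
CD = 0.0242 + 0.0542 × 0.2129² = 0.02666.
L/D = CL/CD = 0.2129 / 0.02666 = 7.99

L/D = 7.99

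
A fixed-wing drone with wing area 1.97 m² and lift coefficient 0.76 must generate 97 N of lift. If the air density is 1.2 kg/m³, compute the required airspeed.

L = ½ρv²S·CL ⇒ v = √(2L/(ρ·S·CL))
v = √(2 × 97 / (1.2 × 1.97 × 0.76)) = √108 = 10.4 m/s

v = 10.4 m/s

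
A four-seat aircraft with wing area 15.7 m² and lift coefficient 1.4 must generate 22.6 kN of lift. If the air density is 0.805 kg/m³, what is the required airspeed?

L = ½ρv²S·CL ⇒ v = √(2L/(ρ·S·CL))
v = √(2 × 22600 / (0.805 × 15.7 × 1.4)) = √2555 = 50.5 m/s

v = 50.5 m/s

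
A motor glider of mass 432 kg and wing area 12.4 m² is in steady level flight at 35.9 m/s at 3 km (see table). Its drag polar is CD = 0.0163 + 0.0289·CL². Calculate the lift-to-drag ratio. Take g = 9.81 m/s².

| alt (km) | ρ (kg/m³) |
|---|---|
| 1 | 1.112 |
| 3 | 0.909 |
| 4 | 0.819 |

At 3 km, from the table: ρ = 0.909 kg/m³.
In steady level flight, lift balances weight: W = mg = 432 × 9.81 = 4237.9 N.
Dynamic pressure q = 0.5 × 0.909 × 35.9² = 585.8 Pa.
CL = W/(q·S) = 4237.9 / (585.8 × 12.4) = 0.5835.
CD = 0.0163 + 0.0289 × 0.5835² = 0.02614.
L/D = CL/CD = 0.5835 / 0.02614 = 22.3

L/D = 22.3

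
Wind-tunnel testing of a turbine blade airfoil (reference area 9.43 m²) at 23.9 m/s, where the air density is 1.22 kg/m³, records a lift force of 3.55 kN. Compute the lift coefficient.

CL = 1.08

From L = ½ρv²S·CL, rearranging gives CL = 2L/(ρv²S).
CL = 2 × 3550 / (1.22 × 23.9² × 9.43) = 1.08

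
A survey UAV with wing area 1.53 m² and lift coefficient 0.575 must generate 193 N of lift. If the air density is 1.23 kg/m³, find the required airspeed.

v = 18.9 m/s

L = ½ρv²S·CL ⇒ v = √(2L/(ρ·S·CL))
v = √(2 × 193 / (1.23 × 1.53 × 0.575)) = √356.7 = 18.9 m/s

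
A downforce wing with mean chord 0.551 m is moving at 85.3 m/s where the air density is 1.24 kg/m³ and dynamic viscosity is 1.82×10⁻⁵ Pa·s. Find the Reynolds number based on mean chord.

Re = 3.2×10^6

Re = ρ·v·c/μ = 1.24 × 85.3 × 0.551 / (1.82×10⁻⁵) = 3.2×10^6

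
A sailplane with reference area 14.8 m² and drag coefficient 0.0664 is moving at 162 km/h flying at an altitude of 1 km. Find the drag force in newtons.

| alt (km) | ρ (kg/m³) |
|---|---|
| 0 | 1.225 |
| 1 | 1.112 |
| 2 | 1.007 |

D = 1110 N

At 1 km, from the table: ρ = 1.112 kg/m³.
Convert speed: v = 162 km/h ÷ 3.6 = 45 m/s.
Dynamic pressure q = ½ρv² = ½ × 1.112 × 45² = 1126 Pa.
D = q·S·CD = 1126 × 14.8 × 0.0664 = 1110 N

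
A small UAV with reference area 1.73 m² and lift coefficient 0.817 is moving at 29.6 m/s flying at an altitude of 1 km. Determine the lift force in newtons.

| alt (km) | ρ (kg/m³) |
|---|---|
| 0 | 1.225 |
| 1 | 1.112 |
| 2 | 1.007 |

At 1 km, from the table: ρ = 1.112 kg/m³.
Dynamic pressure q = ½ρv² = ½ × 1.112 × 29.6² = 487.1 Pa.
L = q·S·CL = 487.1 × 1.73 × 0.817 = 689 N

L = 689 N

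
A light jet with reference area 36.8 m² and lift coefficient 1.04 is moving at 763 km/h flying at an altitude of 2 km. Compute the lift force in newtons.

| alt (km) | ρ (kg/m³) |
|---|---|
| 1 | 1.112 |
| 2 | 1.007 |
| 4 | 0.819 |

At 2 km, from the table: ρ = 1.007 kg/m³.
Convert speed: v = 763 km/h ÷ 3.6 = 211.9 m/s.
Dynamic pressure q = ½ρv² = ½ × 1.007 × 211.9² = 22620 Pa.
L = q·S·CL = 22620 × 36.8 × 1.04 = 8.66×10^5 N ≈ 866 kN

L = 8.66×10^5 N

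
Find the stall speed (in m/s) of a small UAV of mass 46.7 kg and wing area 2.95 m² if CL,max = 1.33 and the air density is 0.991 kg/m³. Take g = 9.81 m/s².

V_stall = 15.4 m/s

At stall, lift equals weight: L = W = m·g = 46.7 × 9.81 = 458.1 N.
From L = ½ρV²S·CL,max = W: V_stall = √(2W/(ρSCL,max)) = √(2·458.1/(0.991·2.95·1.33))
V_stall = √235.7 = 15.4 m/s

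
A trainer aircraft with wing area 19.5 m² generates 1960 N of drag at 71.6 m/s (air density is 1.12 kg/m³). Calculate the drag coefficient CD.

From D = ½ρv²S·CD, rearranging gives CD = 2D/(ρv²S).
CD = 2 × 1960 / (1.12 × 71.6² × 19.5) = 0.035

CD = 0.035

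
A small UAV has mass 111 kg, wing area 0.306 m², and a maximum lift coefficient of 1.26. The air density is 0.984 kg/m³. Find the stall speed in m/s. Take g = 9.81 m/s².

Weight W = mg = 111 × 9.81 = 1089 N.
From L = ½ρV²S·CL,max = W: V_stall = √(2W/(ρSCL,max)) = √(2·1089/(0.984·0.306·1.26))
V_stall = √5740 = 75.8 m/s

V_stall = 75.8 m/s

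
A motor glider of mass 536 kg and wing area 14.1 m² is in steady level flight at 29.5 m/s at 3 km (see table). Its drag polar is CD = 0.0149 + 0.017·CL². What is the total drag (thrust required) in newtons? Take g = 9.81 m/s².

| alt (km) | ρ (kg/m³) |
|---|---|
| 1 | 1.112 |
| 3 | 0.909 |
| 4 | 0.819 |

D = 167 N

At 3 km, from the table: ρ = 0.909 kg/m³.
In steady level flight, lift balances weight: W = mg = 536 × 9.81 = 5258.2 N.
q = ½ρv² = ½ × 0.909 × 29.5² = 395.5 Pa.
Required CL = L/(qS) = 5258.2/(395.5·14.1) = 0.9428.
CD = 0.0149 + 0.017 × 0.9428² = 0.03001.
D = q·S·CD = 395.5 × 14.1 × 0.03001 = 167.4 N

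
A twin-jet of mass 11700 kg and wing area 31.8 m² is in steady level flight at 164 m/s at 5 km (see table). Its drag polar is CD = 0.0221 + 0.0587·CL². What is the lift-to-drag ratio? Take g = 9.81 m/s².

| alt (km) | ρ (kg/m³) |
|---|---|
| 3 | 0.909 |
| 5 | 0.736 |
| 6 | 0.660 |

L/D = 12.2

At 5 km, from the table: ρ = 0.736 kg/m³.
In steady level flight, lift balances weight: W = mg = 11700 × 9.81 = 1.1478×10^5 N.
q = ½ρv² = ½ × 0.736 × 164² = 9898 Pa.
CL = 2W/(ρv²S) = 2×1.1478×10^5/(0.736×164²×31.8) = 0.3647.
CD = 0.0221 + 0.0587 × 0.3647² = 0.02991.
L/D = CL/CD = 0.3647 / 0.02991 = 12.2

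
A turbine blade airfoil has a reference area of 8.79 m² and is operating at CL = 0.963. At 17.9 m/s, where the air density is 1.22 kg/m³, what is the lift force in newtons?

L = 1650 N

Dynamic pressure q = ½ρv² = ½ × 1.22 × 17.9² = 195.5 Pa.
L = q·S·CL = 195.5 × 8.79 × 0.963 = 1650 N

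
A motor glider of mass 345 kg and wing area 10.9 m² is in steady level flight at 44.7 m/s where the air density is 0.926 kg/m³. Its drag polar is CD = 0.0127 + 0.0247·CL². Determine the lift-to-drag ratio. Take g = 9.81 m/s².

Level flight ⇒ L = W = m·g = 345 × 9.81 = 3384.5 N.
q = ½ρv² = ½ × 0.926 × 44.7² = 925.1 Pa.
Required CL = L/(qS) = 3384.5/(925.1·10.9) = 0.3356.
CD = 0.0127 + 0.0247 × 0.3356² = 0.01548.
L/D = CL/CD = 0.3356 / 0.01548 = 21.7

L/D = 21.7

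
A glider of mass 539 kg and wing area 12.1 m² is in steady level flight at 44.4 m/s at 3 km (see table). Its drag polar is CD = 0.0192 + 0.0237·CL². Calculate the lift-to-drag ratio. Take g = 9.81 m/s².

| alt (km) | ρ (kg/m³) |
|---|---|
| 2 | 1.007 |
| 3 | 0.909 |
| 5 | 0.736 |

At 3 km, from the table: ρ = 0.909 kg/m³.
Level flight ⇒ L = W = m·g = 539 × 9.81 = 5287.6 N.
Dynamic pressure q = 0.5 × 0.909 × 44.4² = 896 Pa.
Required CL = L/(qS) = 5287.6/(896·12.1) = 0.4877.
CD = 0.0192 + 0.0237 × 0.4877² = 0.02484.
L/D = CL/CD = 0.4877 / 0.02484 = 19.6

L/D = 19.6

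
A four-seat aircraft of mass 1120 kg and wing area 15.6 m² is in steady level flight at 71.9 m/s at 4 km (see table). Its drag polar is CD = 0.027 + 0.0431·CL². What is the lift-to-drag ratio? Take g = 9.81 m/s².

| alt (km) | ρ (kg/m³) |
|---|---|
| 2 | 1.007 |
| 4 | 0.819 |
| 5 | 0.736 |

At 4 km, from the table: ρ = 0.819 kg/m³.
Level flight ⇒ L = W = m·g = 1120 × 9.81 = 10987 N.
q = ½ρv² = ½ × 0.819 × 71.9² = 2117 Pa.
CL = 2W/(ρv²S) = 2×10987/(0.819×71.9²×15.6) = 0.3327.
CD = 0.027 + 0.0431 × 0.3327² = 0.03177.
L/D = CL/CD = 0.3327 / 0.03177 = 10.5

L/D = 10.5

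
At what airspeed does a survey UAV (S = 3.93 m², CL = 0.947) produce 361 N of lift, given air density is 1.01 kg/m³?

L = ½ρv²S·CL ⇒ v = √(2L/(ρ·S·CL))
v = √(2 × 361 / (1.01 × 3.93 × 0.947)) = √192.1 = 13.9 m/s

v = 13.9 m/s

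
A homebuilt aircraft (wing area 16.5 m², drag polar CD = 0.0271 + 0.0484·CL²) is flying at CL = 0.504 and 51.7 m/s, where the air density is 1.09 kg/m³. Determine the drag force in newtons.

D = 947 N

CD = 0.0271 + 0.0484 × 0.504² = 0.03939
D = ½ρv²S·CD = ½ × 1.09 × 51.7² × 16.5 × 0.03939 = 947 N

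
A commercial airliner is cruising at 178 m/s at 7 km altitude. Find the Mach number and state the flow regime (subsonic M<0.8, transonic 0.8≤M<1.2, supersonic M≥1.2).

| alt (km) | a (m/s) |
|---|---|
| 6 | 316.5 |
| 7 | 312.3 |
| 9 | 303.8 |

At 7 km, from the table: a = 312.3 m/s.
M = v/a = 178 / 312.3 = 0.57
M = 0.57 → subsonic.

M = 0.57 (subsonic)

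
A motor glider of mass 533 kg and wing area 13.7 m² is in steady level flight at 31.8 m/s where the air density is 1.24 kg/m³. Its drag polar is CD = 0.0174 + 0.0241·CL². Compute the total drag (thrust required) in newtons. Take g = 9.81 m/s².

Weight W = mg = 533 × 9.81 = 5228.7 N; in level flight L = W.
Dynamic pressure q = 0.5 × 1.24 × 31.8² = 627 Pa.
CL = 2W/(ρv²S) = 2×5228.7/(1.24×31.8²×13.7) = 0.6087.
CD = 0.0174 + 0.0241 × 0.6087² = 0.02633.
D = q·S·CD = 627 × 13.7 × 0.02633 = 226.2 N

D = 226 N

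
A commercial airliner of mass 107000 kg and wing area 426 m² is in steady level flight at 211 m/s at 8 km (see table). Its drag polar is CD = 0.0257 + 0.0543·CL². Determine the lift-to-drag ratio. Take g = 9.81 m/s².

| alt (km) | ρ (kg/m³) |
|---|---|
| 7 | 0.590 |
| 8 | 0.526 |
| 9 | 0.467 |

L/D = 7.49

At 8 km, from the table: ρ = 0.526 kg/m³.
Level flight ⇒ L = W = m·g = 107000 × 9.81 = 1.0497×10^6 N.
Dynamic pressure q = 0.5 × 0.526 × 211² = 11710 Pa.
CL = W/(q·S) = 1.0497×10^6 / (11710 × 426) = 0.2104.
CD = 0.0257 + 0.0543 × 0.2104² = 0.0281.
L/D = CL/CD = 0.2104 / 0.0281 = 7.49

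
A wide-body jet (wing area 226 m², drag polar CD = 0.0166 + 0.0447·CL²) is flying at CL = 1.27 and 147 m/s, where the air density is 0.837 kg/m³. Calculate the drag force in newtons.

D = 1.81×10^5 N

CD = 0.0166 + 0.0447 × 1.27² = 0.0887
D = ½ρv²S·CD = ½ × 0.837 × 147² × 226 × 0.0887 = 1.81×10^5 N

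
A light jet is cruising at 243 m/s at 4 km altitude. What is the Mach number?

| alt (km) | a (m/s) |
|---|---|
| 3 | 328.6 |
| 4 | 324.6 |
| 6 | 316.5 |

M = 0.749

At 4 km, from the table: a = 324.6 m/s.
M = v/a = 243 / 324.6 = 0.749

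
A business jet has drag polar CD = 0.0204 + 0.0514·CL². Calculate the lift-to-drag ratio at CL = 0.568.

L/D = 15.4

CD = 0.0204 + 0.0514 × 0.568² = 0.03698
L/D = CL/CD = 0.568 / 0.03698 = 15.4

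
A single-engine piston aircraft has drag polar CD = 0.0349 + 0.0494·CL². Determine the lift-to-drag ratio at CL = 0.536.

CD = 0.0349 + 0.0494 × 0.536² = 0.04909
L/D = CL/CD = 0.536 / 0.04909 = 10.9

L/D = 10.9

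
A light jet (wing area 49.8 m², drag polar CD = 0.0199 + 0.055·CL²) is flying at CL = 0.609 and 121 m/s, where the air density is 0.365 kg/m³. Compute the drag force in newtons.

D = 5360 N

CD = 0.0199 + 0.055 × 0.609² = 0.0403
D = ½ρv²S·CD = ½ × 0.365 × 121² × 49.8 × 0.0403 = 5360 N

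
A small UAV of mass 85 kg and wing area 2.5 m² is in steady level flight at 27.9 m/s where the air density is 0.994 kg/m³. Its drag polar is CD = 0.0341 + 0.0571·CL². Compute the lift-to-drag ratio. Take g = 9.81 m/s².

L/D = 11.3

Level flight ⇒ L = W = m·g = 85 × 9.81 = 833.85 N.
q = ½ρv² = ½ × 0.994 × 27.9² = 386.9 Pa.
CL = W/(q·S) = 833.85 / (386.9 × 2.5) = 0.8622.
CD = 0.0341 + 0.0571 × 0.8622² = 0.07654.
L/D = CL/CD = 0.8622 / 0.07654 = 11.3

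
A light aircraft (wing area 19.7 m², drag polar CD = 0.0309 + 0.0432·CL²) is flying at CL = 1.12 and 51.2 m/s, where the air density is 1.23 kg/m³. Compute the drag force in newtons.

D = 2700 N

CD = 0.0309 + 0.0432 × 1.12² = 0.08509
D = ½ρv²S·CD = ½ × 1.23 × 51.2² × 19.7 × 0.08509 = 2700 N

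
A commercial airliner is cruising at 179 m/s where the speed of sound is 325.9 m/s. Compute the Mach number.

M = v/a = 179 / 325.9 = 0.549

M = 0.549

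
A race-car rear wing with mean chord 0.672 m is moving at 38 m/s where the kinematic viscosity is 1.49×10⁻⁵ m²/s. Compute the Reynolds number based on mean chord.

Re = v·c/ν = 38 × 0.672 / (1.49×10⁻⁵) = 1.71×10^6

Re = 1.71×10^6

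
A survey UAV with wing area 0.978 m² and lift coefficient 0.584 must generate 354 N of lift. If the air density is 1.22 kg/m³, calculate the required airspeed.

v = 31.9 m/s

L = ½ρv²S·CL ⇒ v = √(2L/(ρ·S·CL))
v = √(2 × 354 / (1.22 × 0.978 × 0.584)) = √1016 = 31.9 m/s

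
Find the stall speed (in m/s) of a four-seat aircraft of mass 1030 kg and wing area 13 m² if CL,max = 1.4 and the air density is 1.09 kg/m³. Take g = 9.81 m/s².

Stall occurs when L = W at CL,max. W = mg = 1030 × 9.81 = 10100 N.
From L = ½ρV²S·CL,max = W: V_stall = √(2W/(ρSCL,max)) = √(2·10100/(1.09·13·1.4))
V_stall = √1019 = 31.9 m/s

V_stall = 31.9 m/s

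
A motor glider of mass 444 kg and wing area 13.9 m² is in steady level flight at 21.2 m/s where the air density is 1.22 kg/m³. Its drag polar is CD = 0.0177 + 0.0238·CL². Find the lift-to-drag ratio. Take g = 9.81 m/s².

In steady level flight, lift balances weight: W = mg = 444 × 9.81 = 4355.6 N.
q = ½ρv² = ½ × 1.22 × 21.2² = 274.2 Pa.
Required CL = L/(qS) = 4355.6/(274.2·13.9) = 1.143.
CD = 0.0177 + 0.0238 × 1.143² = 0.04879.
L/D = CL/CD = 1.143 / 0.04879 = 23.4

L/D = 23.4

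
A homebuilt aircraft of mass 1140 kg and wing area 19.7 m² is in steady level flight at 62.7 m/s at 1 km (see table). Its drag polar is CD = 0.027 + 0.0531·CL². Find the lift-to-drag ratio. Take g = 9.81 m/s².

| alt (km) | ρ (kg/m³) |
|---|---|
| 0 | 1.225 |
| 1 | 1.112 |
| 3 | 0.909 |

At 1 km, from the table: ρ = 1.112 kg/m³.
Level flight ⇒ L = W = m·g = 1140 × 9.81 = 11183 N.
q = ½ρv² = ½ × 1.112 × 62.7² = 2186 Pa.
CL = 2W/(ρv²S) = 2×11183/(1.112×62.7²×19.7) = 0.2597.
CD = 0.027 + 0.0531 × 0.2597² = 0.03058.
L/D = CL/CD = 0.2597 / 0.03058 = 8.49

L/D = 8.49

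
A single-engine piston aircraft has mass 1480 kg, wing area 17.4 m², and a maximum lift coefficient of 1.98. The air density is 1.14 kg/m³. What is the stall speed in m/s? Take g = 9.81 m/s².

V_stall = 27.2 m/s

Stall occurs when L = W at CL,max. W = mg = 1480 × 9.81 = 14520 N.
From L = ½ρV²S·CL,max = W: V_stall = √(2W/(ρSCL,max)) = √(2·14520/(1.14·17.4·1.98))
V_stall = √739.3 = 27.2 m/s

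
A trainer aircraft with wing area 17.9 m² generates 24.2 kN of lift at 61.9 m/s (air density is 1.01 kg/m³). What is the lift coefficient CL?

CL = 0.699

From L = ½ρv²S·CL, rearranging gives CL = 2L/(ρv²S).
CL = 2 × 24200 / (1.01 × 61.9² × 17.9) = 0.699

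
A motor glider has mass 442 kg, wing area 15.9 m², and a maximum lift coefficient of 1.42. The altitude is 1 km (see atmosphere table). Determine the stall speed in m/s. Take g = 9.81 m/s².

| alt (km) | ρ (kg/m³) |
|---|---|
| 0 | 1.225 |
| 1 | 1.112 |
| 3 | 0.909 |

At 1 km, from the table: ρ = 1.112 kg/m³.
Stall occurs when L = W at CL,max. W = mg = 442 × 9.81 = 4336 N.
From L = ½ρV²S·CL,max = W: V_stall = √(2W/(ρSCL,max)) = √(2·4336/(1.112·15.9·1.42))
V_stall = √345.4 = 18.6 m/s

V_stall = 18.6 m/s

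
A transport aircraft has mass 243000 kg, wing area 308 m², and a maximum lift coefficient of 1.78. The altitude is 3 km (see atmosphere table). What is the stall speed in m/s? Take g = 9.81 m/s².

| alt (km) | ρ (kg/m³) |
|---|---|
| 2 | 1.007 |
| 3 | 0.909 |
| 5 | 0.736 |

V_stall = 97.8 m/s

At 3 km, from the table: ρ = 0.909 kg/m³.
Stall occurs when L = W at CL,max. W = mg = 243000 × 9.81 = 2.384×10^6 N.
From L = ½ρV²S·CL,max = W: V_stall = √(2W/(ρSCL,max)) = √(2·2.384×10^6/(0.909·308·1.78))
V_stall = √9567 = 97.8 m/s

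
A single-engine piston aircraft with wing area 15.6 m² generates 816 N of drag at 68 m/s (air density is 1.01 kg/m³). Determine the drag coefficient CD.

From D = ½ρv²S·CD, rearranging gives CD = 2D/(ρv²S).
CD = 2 × 816 / (1.01 × 68² × 15.6) = 0.0224

CD = 0.0224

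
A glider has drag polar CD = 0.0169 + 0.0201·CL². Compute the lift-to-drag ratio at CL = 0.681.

CD = 0.0169 + 0.0201 × 0.681² = 0.02622
L/D = CL/CD = 0.681 / 0.02622 = 26

L/D = 26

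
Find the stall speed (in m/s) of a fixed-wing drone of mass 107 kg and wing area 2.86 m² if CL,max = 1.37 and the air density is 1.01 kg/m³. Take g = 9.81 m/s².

V_stall = 23 m/s

At stall, lift equals weight: L = W = m·g = 107 × 9.81 = 1050 N.
V_stall = √(2W/(ρ·S·CL,max)) = √(2 × 1050 / (1.01 × 2.86 × 1.37))
V_stall = √530.5 = 23 m/s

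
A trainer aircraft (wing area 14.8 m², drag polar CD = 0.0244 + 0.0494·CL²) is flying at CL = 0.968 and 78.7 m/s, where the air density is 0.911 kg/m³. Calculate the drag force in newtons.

D = 2950 N

CD = 0.0244 + 0.0494 × 0.968² = 0.07069
D = ½ρv²S·CD = ½ × 0.911 × 78.7² × 14.8 × 0.07069 = 2950 N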